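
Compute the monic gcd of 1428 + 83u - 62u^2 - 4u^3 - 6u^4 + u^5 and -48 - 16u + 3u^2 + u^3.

-12 - u + u^2

Apply the Euclidean algorithm:
  u^5 - 6u^4 - 4u^3 - 62u^2 + 83u + 1428 = (u^2 - 9u + 39)(u^3 + 3u^2 - 16u - 48) + (-275u^2 + 275u + 3300)
  u^3 + 3u^2 - 16u - 48 = (-(1/275)u - 4/275)(-275u^2 + 275u + 3300) + (0)
Last nonzero remainder: -275u^2 + 275u + 3300. Dividing through by -275 gives the monic gcd u^2 - u - 12.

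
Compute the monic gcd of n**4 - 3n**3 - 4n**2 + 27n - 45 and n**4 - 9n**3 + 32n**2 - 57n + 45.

n**3 - 6n**2 + 14n - 15

Apply the Euclidean algorithm:
  n**4 - 3n**3 - 4n**2 + 27n - 45 = (n**4 - 9n**3 + 32n**2 - 57n + 45) + (6n**3 - 36n**2 + 84n - 90)
  n**4 - 9n**3 + 32n**2 - 57n + 45 = ((1/6)n - 1/2)(6n**3 - 36n**2 + 84n - 90) + (0)
Last nonzero remainder: 6n**3 - 36n**2 + 84n - 90. Dividing through by 6 gives the monic gcd n**3 - 6n**2 + 14n - 15.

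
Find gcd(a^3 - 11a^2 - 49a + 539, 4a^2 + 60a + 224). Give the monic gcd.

a + 7

Euclidean algorithm in ℚ[a]:
  a^3 - 11a^2 - 49a + 539 = ((1/4)a - 13/2)(4a^2 + 60a + 224) + (285a + 1995)
  4a^2 + 60a + 224 = ((4/285)a + 32/285)(285a + 1995) + (0)
Last nonzero remainder: 285a + 1995. Dividing through by 285 gives the monic gcd a + 7.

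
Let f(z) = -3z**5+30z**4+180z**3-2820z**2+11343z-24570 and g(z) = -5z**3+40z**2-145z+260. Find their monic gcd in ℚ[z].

Euclidean algorithm in ℚ[z]:
  -3z**5+30z**4+180z**3-2820z**2+11343z-24570 = ((3/5)z**2-(6/5)z-63)(-5z**3+40z**2-145z+260) + (-630z**2+2520z-8190)
  -5z**3+40z**2-145z+260 = ((1/126)z-2/63)(-630z**2+2520z-8190) + (0)
Last nonzero remainder: -630z**2+2520z-8190. Dividing through by -630 gives the monic gcd z**2-4z+13.

z**2-4z+13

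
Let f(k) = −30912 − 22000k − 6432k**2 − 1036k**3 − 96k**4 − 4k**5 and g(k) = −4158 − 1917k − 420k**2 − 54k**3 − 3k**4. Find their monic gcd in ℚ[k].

Repeated division with remainder:
  −4k**5 − 96k**4 − 1036k**3 − 6432k**2 − 22000k − 30912 = ((4/3)k + 8)(−3k**4 − 54k**3 − 420k**2 − 1917k − 4158) + (−44k**3 − 516k**2 − 1120k + 2352)
  −3k**4 − 54k**3 − 420k**2 − 1917k − 4158 = ((3/44)k + 207/484)(−44k**3 − 516k**2 − 1120k + 2352) + (−(14877/121)k**2 − (193401/121)k − 624834/121)
  −44k**3 − 516k**2 − 1120k + 2352 = ((5324/14877)k − 6776/14877)(−(14877/121)k**2 − (193401/121)k − 624834/121) + (0)
Last nonzero remainder: −(14877/121)k**2 − (193401/121)k − 624834/121. Dividing through by −14877/121 gives the monic gcd k**2 + 13k + 42.

42 + 13k + k**2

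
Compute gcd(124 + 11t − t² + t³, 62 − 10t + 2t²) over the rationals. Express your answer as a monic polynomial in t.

31 − 5t + t²

Euclidean algorithm in ℚ[t]:
  t³ − t² + 11t + 124 = ((1/2)t + 2)(2t² − 10t + 62) + (0)
Last nonzero remainder: 2t² − 10t + 62. Dividing through by 2 gives the monic gcd t² − 5t + 31.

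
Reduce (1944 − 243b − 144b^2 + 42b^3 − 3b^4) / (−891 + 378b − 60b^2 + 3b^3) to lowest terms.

Apply the Euclidean algorithm:
  −3b^4 + 42b^3 − 144b^2 − 243b + 1944 = (−b − 6)(3b^3 − 60b^2 + 378b − 891) + (−126b^2 + 1134b − 3402)
  3b^3 − 60b^2 + 378b − 891 = (−(1/42)b + 11/42)(−126b^2 + 1134b − 3402) + (0)
Last nonzero remainder: −126b^2 + 1134b − 3402. Dividing through by −126 gives the monic gcd b^2 − 9b + 27.
Cancel b^2 − 9b + 27 from numerator and denominator to get the reduced form.

(24 + 5b − b^2)/(−11 + b)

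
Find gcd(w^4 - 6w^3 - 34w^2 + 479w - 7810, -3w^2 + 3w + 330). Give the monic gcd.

Repeated division with remainder:
  w^4 - 6w^3 - 34w^2 + 479w - 7810 = (-(1/3)w^2 + (5/3)w - 71/3)(-3w^2 + 3w + 330) + (0)
Last nonzero remainder: -3w^2 + 3w + 330. Dividing through by -3 gives the monic gcd w^2 - w - 110.

w^2 - w - 110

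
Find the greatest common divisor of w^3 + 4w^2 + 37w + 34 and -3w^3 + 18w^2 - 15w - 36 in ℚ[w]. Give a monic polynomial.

w + 1

By polynomial division,
  w^3 + 4w^2 + 37w + 34 = (-1/3)(-3w^3 + 18w^2 - 15w - 36) + (10w^2 + 32w + 22)
  -3w^3 + 18w^2 - 15w - 36 = (-(3/10)w + 69/25)(10w^2 + 32w + 22) + (-(2418/25)w - 2418/25)
  10w^2 + 32w + 22 = (-(125/1209)w - 275/1209)(-(2418/25)w - 2418/25) + (0)
Last nonzero remainder: -(2418/25)w - 2418/25. Dividing through by -2418/25 gives the monic gcd w + 1.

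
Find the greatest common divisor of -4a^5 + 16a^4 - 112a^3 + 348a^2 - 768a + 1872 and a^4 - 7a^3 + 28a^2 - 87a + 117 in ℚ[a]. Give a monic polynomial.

a^3 - 4a^2 + 16a - 39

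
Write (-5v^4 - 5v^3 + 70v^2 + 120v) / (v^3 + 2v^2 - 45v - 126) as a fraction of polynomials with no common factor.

By polynomial division,
  -5v^4 - 5v^3 + 70v^2 + 120v = (-5v + 5)(v^3 + 2v^2 - 45v - 126) + (-165v^2 - 285v + 630)
  v^3 + 2v^2 - 45v - 126 = (-(1/165)v - 1/605)(-165v^2 - 285v + 630) + (-(5040/121)v - 15120/121)
  -165v^2 - 285v + 630 = ((1331/336)v - 121/24)(-(5040/121)v - 15120/121) + (0)
Last nonzero remainder: -(5040/121)v - 15120/121. Dividing through by -5040/121 gives the monic gcd v + 3.
Cancel v + 3 from numerator and denominator to get the reduced form.

(-5v^3 + 10v^2 + 40v)/(v^2 - v - 42)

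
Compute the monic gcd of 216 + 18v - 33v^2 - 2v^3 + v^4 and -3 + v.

Apply the Euclidean algorithm:
  v^4 - 2v^3 - 33v^2 + 18v + 216 = (v^3 + v^2 - 30v - 72)(v - 3) + (0)
The last nonzero remainder v - 3 is already monic.

-3 + v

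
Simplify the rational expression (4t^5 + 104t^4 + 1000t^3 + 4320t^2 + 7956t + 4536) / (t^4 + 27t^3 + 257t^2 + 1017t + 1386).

(4t^2 + 40t + 36)/(t + 11)

Repeated division with remainder:
  4t^5 + 104t^4 + 1000t^3 + 4320t^2 + 7956t + 4536 = (4t - 4)(t^4 + 27t^3 + 257t^2 + 1017t + 1386) + (80t^3 + 1280t^2 + 6480t + 10080)
  t^4 + 27t^3 + 257t^2 + 1017t + 1386 = ((1/80)t + 11/80)(80t^3 + 1280t^2 + 6480t + 10080) + (0)
Last nonzero remainder: 80t^3 + 1280t^2 + 6480t + 10080. Dividing through by 80 gives the monic gcd t^3 + 16t^2 + 81t + 126.
Cancel t^3 + 16t^2 + 81t + 126 from numerator and denominator to get the reduced form.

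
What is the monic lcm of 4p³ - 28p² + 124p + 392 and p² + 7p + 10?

Repeated division with remainder:
  4p³ - 28p² + 124p + 392 = (4p - 56)(p² + 7p + 10) + (476p + 952)
  p² + 7p + 10 = ((1/476)p + 5/476)(476p + 952) + (0)
Last nonzero remainder: 476p + 952. Dividing through by 476 gives the monic gcd p + 2.
Then lcm(f, g) = f·g / gcd(f, g); expanding and making the result monic gives the answer.

p⁴ - 2p³ - 4p² + 253p + 490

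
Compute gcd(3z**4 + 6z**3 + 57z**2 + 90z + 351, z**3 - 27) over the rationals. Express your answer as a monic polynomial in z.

By polynomial division,
  3z**4 + 6z**3 + 57z**2 + 90z + 351 = (3z + 6)(z**3 - 27) + (57z**2 + 171z + 513)
  z**3 - 27 = ((1/57)z - 1/19)(57z**2 + 171z + 513) + (0)
Last nonzero remainder: 57z**2 + 171z + 513. Dividing through by 57 gives the monic gcd z**2 + 3z + 9.

z**2 + 3z + 9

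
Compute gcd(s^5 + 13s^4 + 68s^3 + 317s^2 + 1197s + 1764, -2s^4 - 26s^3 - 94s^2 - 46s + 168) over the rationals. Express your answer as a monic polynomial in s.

s^3 + 14s^2 + 61s + 84

Euclidean algorithm in ℚ[s]:
  s^5 + 13s^4 + 68s^3 + 317s^2 + 1197s + 1764 = (-(1/2)s)(-2s^4 - 26s^3 - 94s^2 - 46s + 168) + (21s^3 + 294s^2 + 1281s + 1764)
  -2s^4 - 26s^3 - 94s^2 - 46s + 168 = (-(2/21)s + 2/21)(21s^3 + 294s^2 + 1281s + 1764) + (0)
Last nonzero remainder: 21s^3 + 294s^2 + 1281s + 1764. Dividing through by 21 gives the monic gcd s^3 + 14s^2 + 61s + 84.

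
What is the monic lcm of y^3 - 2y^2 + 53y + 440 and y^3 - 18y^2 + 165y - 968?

y^4 - 13y^3 + 75y^2 - 143y - 4840

By polynomial division,
  y^3 - 2y^2 + 53y + 440 = (y^3 - 18y^2 + 165y - 968) + (16y^2 - 112y + 1408)
  y^3 - 18y^2 + 165y - 968 = ((1/16)y - 11/16)(16y^2 - 112y + 1408) + (0)
Last nonzero remainder: 16y^2 - 112y + 1408. Dividing through by 16 gives the monic gcd y^2 - 7y + 88.
Then lcm(f, g) = f·g / gcd(f, g); expanding and making the result monic gives the answer.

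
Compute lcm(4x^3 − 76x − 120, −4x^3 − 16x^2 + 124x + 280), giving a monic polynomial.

x^4 + 7x^3 − 19x^2 − 163x − 210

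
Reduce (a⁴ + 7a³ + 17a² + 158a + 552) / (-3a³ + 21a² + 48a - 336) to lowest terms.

By polynomial division,
  a⁴ + 7a³ + 17a² + 158a + 552 = (-(1/3)a - 14/3)(-3a³ + 21a² + 48a - 336) + (131a² + 270a - 1016)
  -3a³ + 21a² + 48a - 336 = (-(3/131)a + 3561/17161)(131a² + 270a - 1016) + (-(537030/17161)a - 2148120/17161)
  131a² + 270a - 1016 = (-(2248091/537030)a + 2179447/268515)(-(537030/17161)a - 2148120/17161) + (0)
Last nonzero remainder: -(537030/17161)a - 2148120/17161. Dividing through by -537030/17161 gives the monic gcd a + 4.
Cancel a + 4 from numerator and denominator to get the reduced form.

(-a³ - 3a² - 5a - 138)/(3a² - 33a + 84)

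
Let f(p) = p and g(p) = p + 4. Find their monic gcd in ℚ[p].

1

By polynomial division,
  p = (p + 4) + (−4)
  p + 4 = (−(1/4)p − 1)(−4) + (0)
The last nonzero remainder is the constant −4, so the polynomials are coprime and gcd = 1.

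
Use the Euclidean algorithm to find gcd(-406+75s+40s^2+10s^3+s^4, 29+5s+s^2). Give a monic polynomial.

Apply the Euclidean algorithm:
  s^4+10s^3+40s^2+75s-406 = (s^2+5s-14)(s^2+5s+29) + (0)
The last nonzero remainder s^2+5s+29 is already monic.

29+5s+s^2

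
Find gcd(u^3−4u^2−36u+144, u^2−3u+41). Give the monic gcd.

Repeated division with remainder:
  u^3−4u^2−36u+144 = (u−1)(u^2−3u+41) + (−80u+185)
  u^2−3u+41 = (−(1/80)u+11/1280)(−80u+185) + (10089/256)
  −80u+185 = (−(20480/10089)u+47360/10089)(10089/256) + (0)
The last nonzero remainder is the constant 10089/256, so the polynomials are coprime and gcd = 1.

1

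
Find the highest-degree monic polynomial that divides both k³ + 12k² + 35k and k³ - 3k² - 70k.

k² + 7k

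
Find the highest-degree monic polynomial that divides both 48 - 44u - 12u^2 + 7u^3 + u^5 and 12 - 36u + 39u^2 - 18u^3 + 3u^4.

2 - 3u + u^2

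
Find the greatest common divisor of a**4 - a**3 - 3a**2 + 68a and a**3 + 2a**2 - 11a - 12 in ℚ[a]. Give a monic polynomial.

a + 4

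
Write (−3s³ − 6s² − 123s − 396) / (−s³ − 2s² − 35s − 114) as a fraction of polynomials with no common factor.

(3s² − 3s + 132)/(s² − s + 38)

Apply the Euclidean algorithm:
  −3s³ − 6s² − 123s − 396 = (3)(−s³ − 2s² − 35s − 114) + (−18s − 54)
  −s³ − 2s² − 35s − 114 = ((1/18)s² − (1/18)s + 19/9)(−18s − 54) + (0)
Last nonzero remainder: −18s − 54. Dividing through by −18 gives the monic gcd s + 3.
Cancel s + 3 from numerator and denominator to get the reduced form.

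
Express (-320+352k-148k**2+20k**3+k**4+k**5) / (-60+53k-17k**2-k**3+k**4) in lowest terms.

(-80+28k+4k**2+k**3)/(-15+2k+k**2)

Repeated division with remainder:
  k**5+k**4+20k**3-148k**2+352k-320 = (k+2)(k**4-k**3-17k**2+53k-60) + (39k**3-167k**2+306k-200)
  k**4-k**3-17k**2+53k-60 = ((1/39)k+128/1521)(39k**3-167k**2+306k-200) + (-(16415/1521)k**2+(16415/507)k-65660/1521)
  39k**3-167k**2+306k-200 = (-(59319/16415)k+15210/3283)(-(16415/1521)k**2+(16415/507)k-65660/1521) + (0)
Last nonzero remainder: -(16415/1521)k**2+(16415/507)k-65660/1521. Dividing through by -16415/1521 gives the monic gcd k**2-3k+4.
Cancel k**2-3k+4 from numerator and denominator to get the reduced form.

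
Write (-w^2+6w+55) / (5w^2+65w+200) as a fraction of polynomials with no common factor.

(-w+11)/(5w+40)

By polynomial division,
  -w^2+6w+55 = (-1/5)(5w^2+65w+200) + (19w+95)
  5w^2+65w+200 = ((5/19)w+40/19)(19w+95) + (0)
Last nonzero remainder: 19w+95. Dividing through by 19 gives the monic gcd w+5.
Cancel w+5 from numerator and denominator to get the reduced form.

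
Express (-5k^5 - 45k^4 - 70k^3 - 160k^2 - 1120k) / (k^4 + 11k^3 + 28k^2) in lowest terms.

(-5k^2 + 10k - 40)/(k)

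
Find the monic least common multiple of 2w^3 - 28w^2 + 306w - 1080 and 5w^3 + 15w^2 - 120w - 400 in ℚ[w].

w^5 - 6w^4 + 57w^3 + 460w^2 - 1872w - 8640

Repeated division with remainder:
  2w^3 - 28w^2 + 306w - 1080 = (2/5)(5w^3 + 15w^2 - 120w - 400) + (-34w^2 + 354w - 920)
  5w^3 + 15w^2 - 120w - 400 = (-(5/34)w - 570/289)(-34w^2 + 354w - 920) + ((128000/289)w - 640000/289)
  -34w^2 + 354w - 920 = (-(4913/64000)w + 6647/16000)((128000/289)w - 640000/289) + (0)
Last nonzero remainder: (128000/289)w - 640000/289. Dividing through by 128000/289 gives the monic gcd w - 5.
Then lcm(f, g) = f·g / gcd(f, g); expanding and making the result monic gives the answer.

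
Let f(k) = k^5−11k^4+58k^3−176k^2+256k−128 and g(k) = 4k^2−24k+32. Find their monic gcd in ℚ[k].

k^2−6k+8

Repeated division with remainder:
  k^5−11k^4+58k^3−176k^2+256k−128 = ((1/4)k^3−(5/4)k^2+5k−4)(4k^2−24k+32) + (0)
Last nonzero remainder: 4k^2−24k+32. Dividing through by 4 gives the monic gcd k^2−6k+8.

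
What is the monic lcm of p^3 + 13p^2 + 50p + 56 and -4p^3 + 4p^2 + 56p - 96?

p^5 + 8p^4 - 9p^3 - 116p^2 + 20p + 336

Euclidean algorithm in ℚ[p]:
  p^3 + 13p^2 + 50p + 56 = (-1/4)(-4p^3 + 4p^2 + 56p - 96) + (14p^2 + 64p + 32)
  -4p^3 + 4p^2 + 56p - 96 = (-(2/7)p + 78/49)(14p^2 + 64p + 32) + (-(1800/49)p - 7200/49)
  14p^2 + 64p + 32 = (-(343/900)p - 49/225)(-(1800/49)p - 7200/49) + (0)
Last nonzero remainder: -(1800/49)p - 7200/49. Dividing through by -1800/49 gives the monic gcd p + 4.
Then lcm(f, g) = f·g / gcd(f, g); expanding and making the result monic gives the answer.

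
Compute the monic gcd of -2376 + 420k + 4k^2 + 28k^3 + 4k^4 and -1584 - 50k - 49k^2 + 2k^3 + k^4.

198 + 31k + 10k^2 + k^3

Euclidean algorithm in ℚ[k]:
  4k^4 + 28k^3 + 4k^2 + 420k - 2376 = (4)(k^4 + 2k^3 - 49k^2 - 50k - 1584) + (20k^3 + 200k^2 + 620k + 3960)
  k^4 + 2k^3 - 49k^2 - 50k - 1584 = ((1/20)k - 2/5)(20k^3 + 200k^2 + 620k + 3960) + (0)
Last nonzero remainder: 20k^3 + 200k^2 + 620k + 3960. Dividing through by 20 gives the monic gcd k^3 + 10k^2 + 31k + 198.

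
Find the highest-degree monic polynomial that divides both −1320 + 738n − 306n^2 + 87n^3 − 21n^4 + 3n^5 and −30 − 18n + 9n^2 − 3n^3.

10 − 4n + n^2

By polynomial division,
  3n^5 − 21n^4 + 87n^3 − 306n^2 + 738n − 1320 = (−n^2 + 4n − 11)(−3n^3 + 9n^2 − 18n − 30) + (−165n^2 + 660n − 1650)
  −3n^3 + 9n^2 − 18n − 30 = ((1/55)n + 1/55)(−165n^2 + 660n − 1650) + (0)
Last nonzero remainder: −165n^2 + 660n − 1650. Dividing through by −165 gives the monic gcd n^2 − 4n + 10.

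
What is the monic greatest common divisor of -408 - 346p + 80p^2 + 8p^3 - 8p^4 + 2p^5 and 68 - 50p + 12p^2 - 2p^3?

17 - 4p + p^2

Apply the Euclidean algorithm:
  2p^5 - 8p^4 + 8p^3 + 80p^2 - 346p - 408 = (-p^2 - 2p + 9)(-2p^3 + 12p^2 - 50p + 68) + (-60p^2 + 240p - 1020)
  -2p^3 + 12p^2 - 50p + 68 = ((1/30)p - 1/15)(-60p^2 + 240p - 1020) + (0)
Last nonzero remainder: -60p^2 + 240p - 1020. Dividing through by -60 gives the monic gcd p^2 - 4p + 17.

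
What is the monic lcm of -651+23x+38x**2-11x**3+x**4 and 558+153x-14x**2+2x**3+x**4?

Apply the Euclidean algorithm:
  x**4-11x**3+38x**2+23x-651 = (x**4+2x**3-14x**2+153x+558) + (-13x**3+52x**2-130x-1209)
  x**4+2x**3-14x**2+153x+558 = (-(1/13)x-6/13)(-13x**3+52x**2-130x-1209) + (0)
Last nonzero remainder: -13x**3+52x**2-130x-1209. Dividing through by -13 gives the monic gcd x**3-4x**2+10x+93.
Then lcm(f, g) = f·g / gcd(f, g); expanding and making the result monic gives the answer.

-3906-513x+251x**2-28x**3-5x**4+x**5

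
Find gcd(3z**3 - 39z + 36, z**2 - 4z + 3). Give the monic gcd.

Apply the Euclidean algorithm:
  3z**3 - 39z + 36 = (3z + 12)(z**2 - 4z + 3) + (0)
The last nonzero remainder z**2 - 4z + 3 is already monic.

z**2 - 4z + 3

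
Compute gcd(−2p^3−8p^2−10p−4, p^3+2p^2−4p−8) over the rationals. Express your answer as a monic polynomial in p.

p+2

Euclidean algorithm in ℚ[p]:
  −2p^3−8p^2−10p−4 = (−2)(p^3+2p^2−4p−8) + (−4p^2−18p−20)
  p^3+2p^2−4p−8 = (−(1/4)p+5/8)(−4p^2−18p−20) + ((9/4)p+9/2)
  −4p^2−18p−20 = (−(16/9)p−40/9)((9/4)p+9/2) + (0)
Last nonzero remainder: (9/4)p+9/2. Dividing through by 9/4 gives the monic gcd p+2.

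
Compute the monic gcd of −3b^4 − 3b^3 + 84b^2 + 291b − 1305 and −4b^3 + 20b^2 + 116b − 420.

b − 3

Apply the Euclidean algorithm:
  −3b^4 − 3b^3 + 84b^2 + 291b − 1305 = ((3/4)b + 9/2)(−4b^3 + 20b^2 + 116b − 420) + (−93b^2 + 84b + 585)
  −4b^3 + 20b^2 + 116b − 420 = ((4/93)b − 508/2883)(−93b^2 + 84b + 585) + ((101520/961)b − 304560/961)
  −93b^2 + 84b + 585 = (−(29791/33840)b − 12493/6768)((101520/961)b − 304560/961) + (0)
Last nonzero remainder: (101520/961)b − 304560/961. Dividing through by 101520/961 gives the monic gcd b − 3.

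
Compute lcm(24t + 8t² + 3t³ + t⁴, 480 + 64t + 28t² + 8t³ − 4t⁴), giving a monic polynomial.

Repeated division with remainder:
  t⁴ + 3t³ + 8t² + 24t = (−1/4)(−4t⁴ + 8t³ + 28t² + 64t + 480) + (5t³ + 15t² + 40t + 120)
  −4t⁴ + 8t³ + 28t² + 64t + 480 = (−(4/5)t + 4)(5t³ + 15t² + 40t + 120) + (0)
Last nonzero remainder: 5t³ + 15t² + 40t + 120. Dividing through by 5 gives the monic gcd t³ + 3t² + 8t + 24.
Then lcm(f, g) = f·g / gcd(f, g); expanding and making the result monic gives the answer.

−120t − 16t² − 7t³ − 2t⁴ + t⁵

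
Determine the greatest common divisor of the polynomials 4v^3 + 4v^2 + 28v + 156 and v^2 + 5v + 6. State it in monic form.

v + 3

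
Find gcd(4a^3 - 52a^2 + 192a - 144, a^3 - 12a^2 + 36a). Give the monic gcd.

Euclidean algorithm in ℚ[a]:
  4a^3 - 52a^2 + 192a - 144 = (4)(a^3 - 12a^2 + 36a) + (-4a^2 + 48a - 144)
  a^3 - 12a^2 + 36a = (-(1/4)a)(-4a^2 + 48a - 144) + (0)
Last nonzero remainder: -4a^2 + 48a - 144. Dividing through by -4 gives the monic gcd a^2 - 12a + 36.

a^2 - 12a + 36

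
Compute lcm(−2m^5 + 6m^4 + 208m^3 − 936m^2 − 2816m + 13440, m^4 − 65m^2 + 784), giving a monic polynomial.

m^6 + 4m^5 − 125m^4 − 260m^3 + 4684m^2 + 3136m − 47040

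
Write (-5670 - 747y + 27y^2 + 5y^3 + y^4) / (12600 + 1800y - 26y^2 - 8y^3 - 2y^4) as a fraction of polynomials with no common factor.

(9 - y)/(-20 + 2y)

Repeated division with remainder:
  y^4 + 5y^3 + 27y^2 - 747y - 5670 = (-1/2)(-2y^4 - 8y^3 - 26y^2 + 1800y + 12600) + (y^3 + 14y^2 + 153y + 630)
  -2y^4 - 8y^3 - 26y^2 + 1800y + 12600 = (-2y + 20)(y^3 + 14y^2 + 153y + 630) + (0)
The last nonzero remainder y^3 + 14y^2 + 153y + 630 is already monic.
Cancel y^3 + 14y^2 + 153y + 630 from numerator and denominator to get the reduced form.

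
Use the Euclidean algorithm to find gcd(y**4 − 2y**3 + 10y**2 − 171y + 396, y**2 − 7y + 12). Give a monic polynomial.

Euclidean algorithm in ℚ[y]:
  y**4 − 2y**3 + 10y**2 − 171y + 396 = (y**2 + 5y + 33)(y**2 − 7y + 12) + (0)
The last nonzero remainder y**2 − 7y + 12 is already monic.

y**2 − 7y + 12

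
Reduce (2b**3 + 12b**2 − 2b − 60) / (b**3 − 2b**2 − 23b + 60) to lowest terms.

Apply the Euclidean algorithm:
  2b**3 + 12b**2 − 2b − 60 = (2)(b**3 − 2b**2 − 23b + 60) + (16b**2 + 44b − 180)
  b**3 − 2b**2 − 23b + 60 = ((1/16)b − 19/64)(16b**2 + 44b − 180) + ((21/16)b + 105/16)
  16b**2 + 44b − 180 = ((256/21)b − 192/7)((21/16)b + 105/16) + (0)
Last nonzero remainder: (21/16)b + 105/16. Dividing through by 21/16 gives the monic gcd b + 5.
Cancel b + 5 from numerator and denominator to get the reduced form.

(2b**2 + 2b − 12)/(b**2 − 7b + 12)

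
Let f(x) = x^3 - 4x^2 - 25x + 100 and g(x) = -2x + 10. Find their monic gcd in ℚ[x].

By polynomial division,
  x^3 - 4x^2 - 25x + 100 = (-(1/2)x^2 - (1/2)x + 10)(-2x + 10) + (0)
Last nonzero remainder: -2x + 10. Dividing through by -2 gives the monic gcd x - 5.

x - 5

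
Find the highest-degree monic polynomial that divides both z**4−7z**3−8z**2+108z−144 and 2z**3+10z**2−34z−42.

z−3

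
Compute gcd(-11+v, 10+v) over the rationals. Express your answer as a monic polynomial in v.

Apply the Euclidean algorithm:
  v-11 = (v+10) + (-21)
  v+10 = (-(1/21)v-10/21)(-21) + (0)
The last nonzero remainder is the constant -21, so the polynomials are coprime and gcd = 1.

1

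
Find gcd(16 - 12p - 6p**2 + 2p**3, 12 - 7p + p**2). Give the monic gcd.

-4 + p

Euclidean algorithm in ℚ[p]:
  2p**3 - 6p**2 - 12p + 16 = (2p + 8)(p**2 - 7p + 12) + (20p - 80)
  p**2 - 7p + 12 = ((1/20)p - 3/20)(20p - 80) + (0)
Last nonzero remainder: 20p - 80. Dividing through by 20 gives the monic gcd p - 4.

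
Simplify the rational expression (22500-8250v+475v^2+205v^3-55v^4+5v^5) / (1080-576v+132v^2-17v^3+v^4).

Apply the Euclidean algorithm:
  5v^5-55v^4+205v^3+475v^2-8250v+22500 = (5v+30)(v^4-17v^3+132v^2-576v+1080) + (55v^3-605v^2+3630v-9900)
  v^4-17v^3+132v^2-576v+1080 = ((1/55)v-6/55)(55v^3-605v^2+3630v-9900) + (0)
Last nonzero remainder: 55v^3-605v^2+3630v-9900. Dividing through by 55 gives the monic gcd v^3-11v^2+66v-180.
Cancel v^3-11v^2+66v-180 from numerator and denominator to get the reduced form.

(-125+5v^2)/(-6+v)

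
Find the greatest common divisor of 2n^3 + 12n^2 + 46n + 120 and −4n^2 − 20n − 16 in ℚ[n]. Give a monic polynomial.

n + 4

Repeated division with remainder:
  2n^3 + 12n^2 + 46n + 120 = (−(1/2)n − 1/2)(−4n^2 − 20n − 16) + (28n + 112)
  −4n^2 − 20n − 16 = (−(1/7)n − 1/7)(28n + 112) + (0)
Last nonzero remainder: 28n + 112. Dividing through by 28 gives the monic gcd n + 4.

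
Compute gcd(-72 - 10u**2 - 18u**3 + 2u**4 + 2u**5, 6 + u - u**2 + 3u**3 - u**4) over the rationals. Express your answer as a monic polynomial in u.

-6 + 5u - 4u**2 + u**3

Repeated division with remainder:
  2u**5 + 2u**4 - 18u**3 - 10u**2 - 72 = (-2u - 8)(-u**4 + 3u**3 - u**2 + u + 6) + (4u**3 - 16u**2 + 20u - 24)
  -u**4 + 3u**3 - u**2 + u + 6 = (-(1/4)u - 1/4)(4u**3 - 16u**2 + 20u - 24) + (0)
Last nonzero remainder: 4u**3 - 16u**2 + 20u - 24. Dividing through by 4 gives the monic gcd u**3 - 4u**2 + 5u - 6.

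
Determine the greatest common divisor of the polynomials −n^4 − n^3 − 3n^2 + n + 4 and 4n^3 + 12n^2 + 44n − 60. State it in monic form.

n − 1

Euclidean algorithm in ℚ[n]:
  −n^4 − n^3 − 3n^2 + n + 4 = (−(1/4)n + 1/2)(4n^3 + 12n^2 + 44n − 60) + (2n^2 − 36n + 34)
  4n^3 + 12n^2 + 44n − 60 = (2n + 42)(2n^2 − 36n + 34) + (1488n − 1488)
  2n^2 − 36n + 34 = ((1/744)n − 17/744)(1488n − 1488) + (0)
Last nonzero remainder: 1488n − 1488. Dividing through by 1488 gives the monic gcd n − 1.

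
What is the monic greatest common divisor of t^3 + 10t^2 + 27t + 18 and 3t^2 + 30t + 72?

t + 6

By polynomial division,
  t^3 + 10t^2 + 27t + 18 = ((1/3)t)(3t^2 + 30t + 72) + (3t + 18)
  3t^2 + 30t + 72 = (t + 4)(3t + 18) + (0)
Last nonzero remainder: 3t + 18. Dividing through by 3 gives the monic gcd t + 6.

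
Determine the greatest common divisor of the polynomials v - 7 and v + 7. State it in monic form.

Euclidean algorithm in ℚ[v]:
  v - 7 = (v + 7) + (-14)
  v + 7 = (-(1/14)v - 1/2)(-14) + (0)
The last nonzero remainder is the constant -14, so the polynomials are coprime and gcd = 1.

1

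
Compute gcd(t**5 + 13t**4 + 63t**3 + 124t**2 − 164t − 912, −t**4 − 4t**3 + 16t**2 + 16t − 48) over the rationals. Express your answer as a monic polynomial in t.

Repeated division with remainder:
  t**5 + 13t**4 + 63t**3 + 124t**2 − 164t − 912 = (−t − 9)(−t**4 − 4t**3 + 16t**2 + 16t − 48) + (43t**3 + 284t**2 − 68t − 1344)
  −t**4 − 4t**3 + 16t**2 + 16t − 48 = (−(1/43)t + 112/1849)(43t**3 + 284t**2 − 68t − 1344) + (−(5148/1849)t**2 − (20592/1849)t + 61776/1849)
  43t**3 + 284t**2 − 68t − 1344 = (−(79507/5148)t − 51772/1287)(−(5148/1849)t**2 − (20592/1849)t + 61776/1849) + (0)
Last nonzero remainder: −(5148/1849)t**2 − (20592/1849)t + 61776/1849. Dividing through by −5148/1849 gives the monic gcd t**2 + 4t − 12.

t**2 + 4t − 12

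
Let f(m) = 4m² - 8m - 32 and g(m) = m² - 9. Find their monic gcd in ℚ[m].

1

Euclidean algorithm in ℚ[m]:
  4m² - 8m - 32 = (4)(m² - 9) + (-8m + 4)
  m² - 9 = (-(1/8)m - 1/16)(-8m + 4) + (-35/4)
  -8m + 4 = ((32/35)m - 16/35)(-35/4) + (0)
The last nonzero remainder is the constant -35/4, so the polynomials are coprime and gcd = 1.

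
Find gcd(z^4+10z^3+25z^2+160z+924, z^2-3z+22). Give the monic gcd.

z^2-3z+22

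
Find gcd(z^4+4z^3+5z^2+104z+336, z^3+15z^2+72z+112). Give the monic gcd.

By polynomial division,
  z^4+4z^3+5z^2+104z+336 = (z−11)(z^3+15z^2+72z+112) + (98z^2+784z+1568)
  z^3+15z^2+72z+112 = ((1/98)z+1/14)(98z^2+784z+1568) + (0)
Last nonzero remainder: 98z^2+784z+1568. Dividing through by 98 gives the monic gcd z^2+8z+16.

z^2+8z+16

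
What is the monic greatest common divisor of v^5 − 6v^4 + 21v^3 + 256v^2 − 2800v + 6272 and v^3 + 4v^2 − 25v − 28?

v^2 + 3v − 28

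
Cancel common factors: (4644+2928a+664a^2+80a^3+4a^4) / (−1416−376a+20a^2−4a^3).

By polynomial division,
  4a^4+80a^3+664a^2+2928a+4644 = (−a−25)(−4a^3+20a^2−376a−1416) + (788a^2−7888a−30756)
  −4a^3+20a^2−376a−1416 = (−(1/197)a−987/38809)(788a^2−7888a−30756) + (−(28436572/38809)a−85309716/38809)
  788a^2−7888a−30756 = (−(7645373/7109143)a+99467467/7109143)(−(28436572/38809)a−85309716/38809) + (0)
Last nonzero remainder: −(28436572/38809)a−85309716/38809. Dividing through by −28436572/38809 gives the monic gcd a+3.
Cancel a+3 from numerator and denominator to get the reduced form.

(−387−115a−17a^2−a^3)/(118−8a+a^2)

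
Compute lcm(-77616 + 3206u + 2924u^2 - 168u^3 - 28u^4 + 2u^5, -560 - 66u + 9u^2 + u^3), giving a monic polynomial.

-388080 - 22778u + 16223u^2 + 622u^3 - 224u^4 - 4u^5 + u^6

Repeated division with remainder:
  2u^5 - 28u^4 - 168u^3 + 2924u^2 + 3206u - 77616 = (2u^2 - 46u + 378)(u^3 + 9u^2 - 66u - 560) + (-2394u^2 + 2394u + 134064)
  u^3 + 9u^2 - 66u - 560 = (-(1/2394)u - 5/1197)(-2394u^2 + 2394u + 134064) + (0)
Last nonzero remainder: -2394u^2 + 2394u + 134064. Dividing through by -2394 gives the monic gcd u^2 - u - 56.
Then lcm(f, g) = f·g / gcd(f, g); expanding and making the result monic gives the answer.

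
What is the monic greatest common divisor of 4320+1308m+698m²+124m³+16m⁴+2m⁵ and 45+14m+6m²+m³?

By polynomial division,
  2m⁵+16m⁴+124m³+698m²+1308m+4320 = (2m²+4m+72)(m³+6m²+14m+45) + (120m²+120m+1080)
  m³+6m²+14m+45 = ((1/120)m+1/24)(120m²+120m+1080) + (0)
Last nonzero remainder: 120m²+120m+1080. Dividing through by 120 gives the monic gcd m²+m+9.

9+m+m²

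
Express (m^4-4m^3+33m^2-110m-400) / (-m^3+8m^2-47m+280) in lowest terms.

(-m^2+3m+10)/(m-7)

Repeated division with remainder:
  m^4-4m^3+33m^2-110m-400 = (-m-4)(-m^3+8m^2-47m+280) + (18m^2-18m+720)
  -m^3+8m^2-47m+280 = (-(1/18)m+7/18)(18m^2-18m+720) + (0)
Last nonzero remainder: 18m^2-18m+720. Dividing through by 18 gives the monic gcd m^2-m+40.
Cancel m^2-m+40 from numerator and denominator to get the reduced form.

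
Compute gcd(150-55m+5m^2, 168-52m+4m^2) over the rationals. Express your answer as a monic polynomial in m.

-6+m

Apply the Euclidean algorithm:
  5m^2-55m+150 = (5/4)(4m^2-52m+168) + (10m-60)
  4m^2-52m+168 = ((2/5)m-14/5)(10m-60) + (0)
Last nonzero remainder: 10m-60. Dividing through by 10 gives the monic gcd m-6.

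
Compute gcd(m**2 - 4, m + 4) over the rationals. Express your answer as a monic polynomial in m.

1

Euclidean algorithm in ℚ[m]:
  m**2 - 4 = (m - 4)(m + 4) + (12)
  m + 4 = ((1/12)m + 1/3)(12) + (0)
The last nonzero remainder is the constant 12, so the polynomials are coprime and gcd = 1.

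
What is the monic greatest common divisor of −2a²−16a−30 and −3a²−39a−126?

1

Euclidean algorithm in ℚ[a]:
  −2a²−16a−30 = (2/3)(−3a²−39a−126) + (10a+54)
  −3a²−39a−126 = (−(3/10)a−57/25)(10a+54) + (−72/25)
  10a+54 = (−(125/36)a−75/4)(−72/25) + (0)
The last nonzero remainder is the constant −72/25, so the polynomials are coprime and gcd = 1.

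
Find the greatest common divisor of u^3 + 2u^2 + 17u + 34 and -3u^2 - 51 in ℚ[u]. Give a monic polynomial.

u^2 + 17

Euclidean algorithm in ℚ[u]:
  u^3 + 2u^2 + 17u + 34 = (-(1/3)u - 2/3)(-3u^2 - 51) + (0)
Last nonzero remainder: -3u^2 - 51. Dividing through by -3 gives the monic gcd u^2 + 17.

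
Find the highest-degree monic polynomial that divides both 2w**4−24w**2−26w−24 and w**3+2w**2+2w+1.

w**2+w+1

Repeated division with remainder:
  2w**4−24w**2−26w−24 = (2w−4)(w**3+2w**2+2w+1) + (−20w**2−20w−20)
  w**3+2w**2+2w+1 = (−(1/20)w−1/20)(−20w**2−20w−20) + (0)
Last nonzero remainder: −20w**2−20w−20. Dividing through by −20 gives the monic gcd w**2+w+1.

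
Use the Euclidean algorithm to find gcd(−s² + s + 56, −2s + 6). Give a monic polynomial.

1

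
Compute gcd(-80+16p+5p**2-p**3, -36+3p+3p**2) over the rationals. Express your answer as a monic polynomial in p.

Repeated division with remainder:
  -p**3+5p**2+16p-80 = (-(1/3)p+2)(3p**2+3p-36) + (-2p-8)
  3p**2+3p-36 = (-(3/2)p+9/2)(-2p-8) + (0)
Last nonzero remainder: -2p-8. Dividing through by -2 gives the monic gcd p+4.

4+p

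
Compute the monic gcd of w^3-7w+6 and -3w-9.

Euclidean algorithm in ℚ[w]:
  w^3-7w+6 = (-(1/3)w^2+w-2/3)(-3w-9) + (0)
Last nonzero remainder: -3w-9. Dividing through by -3 gives the monic gcd w+3.

w+3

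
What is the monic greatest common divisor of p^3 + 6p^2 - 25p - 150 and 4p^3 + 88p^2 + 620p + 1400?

Repeated division with remainder:
  p^3 + 6p^2 - 25p - 150 = (1/4)(4p^3 + 88p^2 + 620p + 1400) + (-16p^2 - 180p - 500)
  4p^3 + 88p^2 + 620p + 1400 = (-(1/4)p - 43/16)(-16p^2 - 180p - 500) + ((45/4)p + 225/4)
  -16p^2 - 180p - 500 = (-(64/45)p - 80/9)((45/4)p + 225/4) + (0)
Last nonzero remainder: (45/4)p + 225/4. Dividing through by 45/4 gives the monic gcd p + 5.

p + 5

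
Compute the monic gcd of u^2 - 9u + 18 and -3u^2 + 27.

u - 3

Euclidean algorithm in ℚ[u]:
  u^2 - 9u + 18 = (-1/3)(-3u^2 + 27) + (-9u + 27)
  -3u^2 + 27 = ((1/3)u + 1)(-9u + 27) + (0)
Last nonzero remainder: -9u + 27. Dividing through by -9 gives the monic gcd u - 3.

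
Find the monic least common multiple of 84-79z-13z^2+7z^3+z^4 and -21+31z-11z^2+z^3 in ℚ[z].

-588+637z+12z^2-62z^3+z^5

Repeated division with remainder:
  z^4+7z^3-13z^2-79z+84 = (z+18)(z^3-11z^2+31z-21) + (154z^2-616z+462)
  z^3-11z^2+31z-21 = ((1/154)z-1/22)(154z^2-616z+462) + (0)
Last nonzero remainder: 154z^2-616z+462. Dividing through by 154 gives the monic gcd z^2-4z+3.
Then lcm(f, g) = f·g / gcd(f, g); expanding and making the result monic gives the answer.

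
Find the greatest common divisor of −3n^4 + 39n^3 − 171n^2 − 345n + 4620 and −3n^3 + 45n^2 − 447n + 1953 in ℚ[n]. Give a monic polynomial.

n − 7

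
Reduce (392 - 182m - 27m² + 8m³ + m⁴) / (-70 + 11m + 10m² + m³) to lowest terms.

(-28 + 3m + m²)/(5 + m)

By polynomial division,
  m⁴ + 8m³ - 27m² - 182m + 392 = (m - 2)(m³ + 10m² + 11m - 70) + (-18m² - 90m + 252)
  m³ + 10m² + 11m - 70 = (-(1/18)m - 5/18)(-18m² - 90m + 252) + (0)
Last nonzero remainder: -18m² - 90m + 252. Dividing through by -18 gives the monic gcd m² + 5m - 14.
Cancel m² + 5m - 14 from numerator and denominator to get the reduced form.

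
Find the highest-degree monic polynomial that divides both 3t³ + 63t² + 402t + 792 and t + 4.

Apply the Euclidean algorithm:
  3t³ + 63t² + 402t + 792 = (3t² + 51t + 198)(t + 4) + (0)
The last nonzero remainder t + 4 is already monic.

t + 4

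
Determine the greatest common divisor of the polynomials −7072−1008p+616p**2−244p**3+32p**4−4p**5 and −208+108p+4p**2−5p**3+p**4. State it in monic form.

Repeated division with remainder:
  −4p**5+32p**4−244p**3+616p**2−1008p−7072 = (−4p+12)(p**4−5p**3+4p**2+108p−208) + (−168p**3+1000p**2−3136p−4576)
  p**4−5p**3+4p**2+108p−208 = (−(1/168)p−5/882)(−168p**3+1000p**2−3136p−4576) + (−(3968/441)p**2+(3968/63)p−103168/441)
  −168p**3+1000p**2−3136p−4576 = ((9261/496)p+4851/248)(−(3968/441)p**2+(3968/63)p−103168/441) + (0)
Last nonzero remainder: −(3968/441)p**2+(3968/63)p−103168/441. Dividing through by −3968/441 gives the monic gcd p**2−7p+26.

26−7p+p**2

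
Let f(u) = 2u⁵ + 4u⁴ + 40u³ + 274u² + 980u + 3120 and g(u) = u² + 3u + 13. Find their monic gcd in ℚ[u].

u² + 3u + 13

Euclidean algorithm in ℚ[u]:
  2u⁵ + 4u⁴ + 40u³ + 274u² + 980u + 3120 = (2u³ − 2u² + 20u + 240)(u² + 3u + 13) + (0)
The last nonzero remainder u² + 3u + 13 is already monic.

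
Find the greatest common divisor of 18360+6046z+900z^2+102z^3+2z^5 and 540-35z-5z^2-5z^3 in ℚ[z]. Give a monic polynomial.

27+5z+z^2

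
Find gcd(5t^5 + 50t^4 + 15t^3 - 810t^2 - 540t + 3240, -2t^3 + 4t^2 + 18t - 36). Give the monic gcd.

By polynomial division,
  5t^5 + 50t^4 + 15t^3 - 810t^2 - 540t + 3240 = (-(5/2)t^2 - 30t - 90)(-2t^3 + 4t^2 + 18t - 36) + (0)
Last nonzero remainder: -2t^3 + 4t^2 + 18t - 36. Dividing through by -2 gives the monic gcd t^3 - 2t^2 - 9t + 18.

t^3 - 2t^2 - 9t + 18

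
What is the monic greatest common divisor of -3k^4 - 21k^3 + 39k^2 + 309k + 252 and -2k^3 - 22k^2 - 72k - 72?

By polynomial division,
  -3k^4 - 21k^3 + 39k^2 + 309k + 252 = ((3/2)k - 6)(-2k^3 - 22k^2 - 72k - 72) + (15k^2 - 15k - 180)
  -2k^3 - 22k^2 - 72k - 72 = (-(2/15)k - 8/5)(15k^2 - 15k - 180) + (-120k - 360)
  15k^2 - 15k - 180 = (-(1/8)k + 1/2)(-120k - 360) + (0)
Last nonzero remainder: -120k - 360. Dividing through by -120 gives the monic gcd k + 3.

k + 3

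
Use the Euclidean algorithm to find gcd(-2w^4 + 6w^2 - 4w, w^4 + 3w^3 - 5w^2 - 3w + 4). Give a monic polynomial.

w^2 - 2w + 1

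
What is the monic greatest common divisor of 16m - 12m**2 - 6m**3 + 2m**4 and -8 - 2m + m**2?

-8 - 2m + m**2

By polynomial division,
  2m**4 - 6m**3 - 12m**2 + 16m = (2m**2 - 2m)(m**2 - 2m - 8) + (0)
The last nonzero remainder m**2 - 2m - 8 is already monic.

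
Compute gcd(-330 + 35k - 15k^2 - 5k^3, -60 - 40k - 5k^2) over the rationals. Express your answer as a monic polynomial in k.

6 + k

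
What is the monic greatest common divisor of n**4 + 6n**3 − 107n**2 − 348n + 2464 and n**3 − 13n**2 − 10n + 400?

n − 8

Apply the Euclidean algorithm:
  n**4 + 6n**3 − 107n**2 − 348n + 2464 = (n + 19)(n**3 − 13n**2 − 10n + 400) + (150n**2 − 558n − 5136)
  n**3 − 13n**2 − 10n + 400 = ((1/150)n − 116/1875)(150n**2 − 558n − 5136) + (−(6426/625)n + 51408/625)
  150n**2 − 558n − 5136 = (−(15625/1071)n − 66875/1071)(−(6426/625)n + 51408/625) + (0)
Last nonzero remainder: −(6426/625)n + 51408/625. Dividing through by −6426/625 gives the monic gcd n − 8.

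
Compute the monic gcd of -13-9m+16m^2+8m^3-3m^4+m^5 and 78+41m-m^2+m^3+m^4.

13-4m+m^2

Euclidean algorithm in ℚ[m]:
  m^5-3m^4+8m^3+16m^2-9m-13 = (m-4)(m^4+m^3-m^2+41m+78) + (13m^3-29m^2+77m+299)
  m^4+m^3-m^2+41m+78 = ((1/13)m+42/169)(13m^3-29m^2+77m+299) + ((48/169)m^2-(192/169)m+48/13)
  13m^3-29m^2+77m+299 = ((2197/48)m+3887/48)((48/169)m^2-(192/169)m+48/13) + (0)
Last nonzero remainder: (48/169)m^2-(192/169)m+48/13. Dividing through by 48/169 gives the monic gcd m^2-4m+13.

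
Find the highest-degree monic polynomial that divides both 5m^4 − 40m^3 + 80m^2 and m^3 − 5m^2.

m^2

Apply the Euclidean algorithm:
  5m^4 − 40m^3 + 80m^2 = (5m − 15)(m^3 − 5m^2) + (5m^2)
  m^3 − 5m^2 = ((1/5)m − 1)(5m^2) + (0)
Last nonzero remainder: 5m^2. Dividing through by 5 gives the monic gcd m^2.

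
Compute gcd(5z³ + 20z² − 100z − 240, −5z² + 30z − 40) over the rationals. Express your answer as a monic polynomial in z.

z − 4

Euclidean algorithm in ℚ[z]:
  5z³ + 20z² − 100z − 240 = (−z − 10)(−5z² + 30z − 40) + (160z − 640)
  −5z² + 30z − 40 = (−(1/32)z + 1/16)(160z − 640) + (0)
Last nonzero remainder: 160z − 640. Dividing through by 160 gives the monic gcd z − 4.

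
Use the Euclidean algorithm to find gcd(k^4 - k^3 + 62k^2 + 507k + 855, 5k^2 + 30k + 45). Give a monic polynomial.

k^2 + 6k + 9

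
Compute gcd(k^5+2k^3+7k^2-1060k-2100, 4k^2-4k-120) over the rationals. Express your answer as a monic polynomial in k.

Apply the Euclidean algorithm:
  k^5+2k^3+7k^2-1060k-2100 = ((1/4)k^3+(1/4)k^2+(33/4)k+35/2)(4k^2-4k-120) + (0)
Last nonzero remainder: 4k^2-4k-120. Dividing through by 4 gives the monic gcd k^2-k-30.

k^2-k-30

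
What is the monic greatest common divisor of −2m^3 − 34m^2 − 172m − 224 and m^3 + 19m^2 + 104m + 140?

By polynomial division,
  −2m^3 − 34m^2 − 172m − 224 = (−2)(m^3 + 19m^2 + 104m + 140) + (4m^2 + 36m + 56)
  m^3 + 19m^2 + 104m + 140 = ((1/4)m + 5/2)(4m^2 + 36m + 56) + (0)
Last nonzero remainder: 4m^2 + 36m + 56. Dividing through by 4 gives the monic gcd m^2 + 9m + 14.

m^2 + 9m + 14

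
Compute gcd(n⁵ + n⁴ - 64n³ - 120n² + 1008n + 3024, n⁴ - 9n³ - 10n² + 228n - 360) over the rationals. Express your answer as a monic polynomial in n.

n² - 12n + 36

By polynomial division,
  n⁵ + n⁴ - 64n³ - 120n² + 1008n + 3024 = (n + 10)(n⁴ - 9n³ - 10n² + 228n - 360) + (36n³ - 248n² - 912n + 6624)
  n⁴ - 9n³ - 10n² + 228n - 360 = ((1/36)n - 19/324)(36n³ - 248n² - 912n + 6624) + ((64/81)n² - (256/27)n + 256/9)
  36n³ - 248n² - 912n + 6624 = ((729/16)n + 1863/8)((64/81)n² - (256/27)n + 256/9) + (0)
Last nonzero remainder: (64/81)n² - (256/27)n + 256/9. Dividing through by 64/81 gives the monic gcd n² - 12n + 36.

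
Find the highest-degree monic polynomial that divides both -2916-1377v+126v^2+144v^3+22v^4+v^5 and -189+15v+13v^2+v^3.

-27+6v+v^2

Apply the Euclidean algorithm:
  v^5+22v^4+144v^3+126v^2-1377v-2916 = (v^2+9v+12)(v^3+13v^2+15v-189) + (24v^2+144v-648)
  v^3+13v^2+15v-189 = ((1/24)v+7/24)(24v^2+144v-648) + (0)
Last nonzero remainder: 24v^2+144v-648. Dividing through by 24 gives the monic gcd v^2+6v-27.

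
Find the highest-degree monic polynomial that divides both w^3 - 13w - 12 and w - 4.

w - 4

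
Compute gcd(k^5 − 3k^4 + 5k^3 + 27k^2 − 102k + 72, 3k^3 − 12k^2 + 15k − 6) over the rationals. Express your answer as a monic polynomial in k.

k^2 − 3k + 2

Apply the Euclidean algorithm:
  k^5 − 3k^4 + 5k^3 + 27k^2 − 102k + 72 = ((1/3)k^2 + (1/3)k + 4/3)(3k^3 − 12k^2 + 15k − 6) + (40k^2 − 120k + 80)
  3k^3 − 12k^2 + 15k − 6 = ((3/40)k − 3/40)(40k^2 − 120k + 80) + (0)
Last nonzero remainder: 40k^2 − 120k + 80. Dividing through by 40 gives the monic gcd k^2 − 3k + 2.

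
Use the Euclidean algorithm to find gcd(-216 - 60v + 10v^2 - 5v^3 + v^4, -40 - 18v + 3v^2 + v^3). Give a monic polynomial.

2 + v

Apply the Euclidean algorithm:
  v^4 - 5v^3 + 10v^2 - 60v - 216 = (v - 8)(v^3 + 3v^2 - 18v - 40) + (52v^2 - 164v - 536)
  v^3 + 3v^2 - 18v - 40 = ((1/52)v + 20/169)(52v^2 - 164v - 536) + ((1980/169)v + 3960/169)
  52v^2 - 164v - 536 = ((2197/495)v - 11323/495)((1980/169)v + 3960/169) + (0)
Last nonzero remainder: (1980/169)v + 3960/169. Dividing through by 1980/169 gives the monic gcd v + 2.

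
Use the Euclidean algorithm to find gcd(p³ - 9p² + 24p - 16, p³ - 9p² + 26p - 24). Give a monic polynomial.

p - 4

Apply the Euclidean algorithm:
  p³ - 9p² + 24p - 16 = (p³ - 9p² + 26p - 24) + (-2p + 8)
  p³ - 9p² + 26p - 24 = (-(1/2)p² + (5/2)p - 3)(-2p + 8) + (0)
Last nonzero remainder: -2p + 8. Dividing through by -2 gives the monic gcd p - 4.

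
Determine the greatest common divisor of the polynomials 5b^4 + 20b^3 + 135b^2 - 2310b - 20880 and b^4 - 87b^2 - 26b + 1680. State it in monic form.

b^2 - 2b - 48

Euclidean algorithm in ℚ[b]:
  5b^4 + 20b^3 + 135b^2 - 2310b - 20880 = (5)(b^4 - 87b^2 - 26b + 1680) + (20b^3 + 570b^2 - 2180b - 29280)
  b^4 - 87b^2 - 26b + 1680 = ((1/20)b - 57/40)(20b^3 + 570b^2 - 2180b - 29280) + ((3337/4)b^2 - (3337/2)b - 40044)
  20b^3 + 570b^2 - 2180b - 29280 = ((80/3337)b + 2440/3337)((3337/4)b^2 - (3337/2)b - 40044) + (0)
Last nonzero remainder: (3337/4)b^2 - (3337/2)b - 40044. Dividing through by 3337/4 gives the monic gcd b^2 - 2b - 48.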